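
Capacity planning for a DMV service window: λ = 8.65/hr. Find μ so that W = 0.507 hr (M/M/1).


W = 1/(μ−λ) ⇒ μ − λ = 1/W = 1/0.507 = 1.9724
μ = λ + 1/W = 8.65 + 1.9724 = 10.6224 per hr

Final: 10.6224 /hr


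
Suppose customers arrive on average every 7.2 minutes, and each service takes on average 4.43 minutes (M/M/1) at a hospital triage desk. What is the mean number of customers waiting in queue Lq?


λ = 60/7.2 = 8.3333 /hr
μ = 60/4.43 = 13.5440 /hr
ρ = λ/μ = 8.3333/13.5440 = 0.6153
Lq = ρ²/(1−ρ) = 0.3786/0.3847 = 0.9840

Final: 0.9840


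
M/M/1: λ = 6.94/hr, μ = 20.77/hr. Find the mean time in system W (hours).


W = 1/(μ−λ) = 1/(20.77 − 6.94) = 1/13.83 = 0.07231 hr

Final: 0.07231 hr


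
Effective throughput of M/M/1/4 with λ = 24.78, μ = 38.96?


ρ = 0.6360; P_K = (1−ρ)ρ^4/(1−ρ^5) = 0.066485
λ_eff = λ(1 − P_K) = 24.78·(1 − 0.066485) = 24.78·0.933515 = 23.1325 /hr

Final: 23.1325 /hr


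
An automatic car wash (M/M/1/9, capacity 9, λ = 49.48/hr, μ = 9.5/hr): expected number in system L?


ρ = 49.48/9.5 = 5.2084
L = ρ[1 − (K+1)ρ^K + Kρ^(K+1)] / [(1−ρ)(1−ρ^(K+1))]
Numerator: 5.2084·(1 − 10·2820686.181985 + 9·14691321.293118) = 541754076.303680
Denominator: (-4.2084)·(-14691320.293118) = 61827261.612510
L = 541754076.303680/61827261.612510 = 8.7624

Final: 8.7624


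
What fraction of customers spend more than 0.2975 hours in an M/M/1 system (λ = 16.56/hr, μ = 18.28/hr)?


W ~ Exponential(μ−λ) for M/M/1.
μ − λ = 18.28 − 16.56 = 1.7200
P(W > t) = e^{−(μ−λ)t} = e^{−0.5117} = 0.599476

Final: 0.599476


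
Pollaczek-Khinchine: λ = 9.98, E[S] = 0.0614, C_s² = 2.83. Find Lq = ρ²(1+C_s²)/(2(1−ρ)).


ρ = λ·E[S] = 9.98·0.0614 = 0.6128
Lq = ρ²(1+C_s²)/(2(1−ρ)) = 0.3755·(1+2.83)/(2·0.3872)
= 0.3755·3.8300/0.7745 = 1.85695

Final: 1.85695


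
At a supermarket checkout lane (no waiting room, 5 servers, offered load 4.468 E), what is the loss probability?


B(c,a) = (a^c/c!) / Σ_{k=0}^{c} a^k/k!
a^5/5! = 14.838315
Σ terms (k=0..5): 1.00000 + 4.46800 + 9.98151 + 14.86580 + 16.60510 + 14.83831 = 61.758722
B = 14.838315/61.758722 = 0.240263

Final: 0.240263


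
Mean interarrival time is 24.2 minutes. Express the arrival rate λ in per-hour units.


λ = 1/(interarrival time) in consistent units.
1 hour = 60 min, so λ = 60/24.2 = 2.4793 per hour

Final: 2.4793 /hr


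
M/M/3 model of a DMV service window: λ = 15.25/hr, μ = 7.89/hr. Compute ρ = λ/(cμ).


ρ = λ/(cμ) = 15.25/(3·7.89) = 15.25/23.67 = 0.6443

Final: 0.6443


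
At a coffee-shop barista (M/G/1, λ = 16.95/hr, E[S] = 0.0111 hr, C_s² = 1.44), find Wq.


ρ = λ·E[S] = 16.95·0.0111 = 0.1881
E[S²] = E[S]²(1+C_s²) = 0.0111²·(1+1.44) = 0.0003006
Wq = λ·E[S²]/(2(1−ρ)) = 16.95·0.0003006/(2·0.8119) = 0.003138 hr

Final: 0.003138 hr


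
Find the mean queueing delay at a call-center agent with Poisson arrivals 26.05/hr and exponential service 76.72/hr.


ρ = 26.05/76.72 = 0.3395
Wq = ρ/(μ−λ) = 0.3395/(76.72 − 26.05) = 0.3395/50.67 = 0.006701 hr

Final: 0.006701 hr


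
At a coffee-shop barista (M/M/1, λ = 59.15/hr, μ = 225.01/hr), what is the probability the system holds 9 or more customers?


ρ = 59.15/225.01 = 0.2629
P(N ≥ n) = ρ^n = 0.2629^9 = 0.000005995

Final: 0.000005995


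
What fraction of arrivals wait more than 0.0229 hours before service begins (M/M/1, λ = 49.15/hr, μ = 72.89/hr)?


ρ = 49.15/72.89 = 0.6743
P(Wq > t) = ρ·e^{−(μ−λ)t} = 0.6743·e^{−0.5436}
= 0.6743·0.580627 = 0.391519

Final: 0.391519


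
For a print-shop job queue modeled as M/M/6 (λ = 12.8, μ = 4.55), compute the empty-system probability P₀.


a = λ/μ = 12.8/4.55 = 2.8132; ρ = a/c = 0.4689
Σ_{k=0}^{5} a^k/k! (terms k=0..5) = 1.00000 + 2.81319 + 3.95701 + 3.71060 + 2.60965 + 1.46829 = 15.55874
Tail: a^6/(6!(1−ρ)) = 495.66863/(720·0.5311) = 1.29614
P₀ = 1/(15.55874 + 1.29614) = 1/16.85489 = 0.059330

Final: 0.059330


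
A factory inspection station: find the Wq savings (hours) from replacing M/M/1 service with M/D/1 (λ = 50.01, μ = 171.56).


ρ = 50.01/171.56 = 0.2915
Wq(M/M/1) = ρ/(μ−λ) = 0.2915/121.55 = 0.002398 hr
Wq(M/D/1) = ρ/(2(μ−λ)) = 0.001199 hr
Savings = 0.002398 − 0.001199 = 0.001199 hr

Final: 0.001199 hr


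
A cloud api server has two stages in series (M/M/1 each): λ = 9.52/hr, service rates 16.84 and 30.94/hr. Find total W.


Each node sees arrival rate λ = 9.52/hr (tandem ⇒ throughput preserved).
W₁ = 1/(μ₁−λ) = 1/(16.84−9.52) = 0.13661 hr
W₂ = 1/(μ₂−λ) = 1/(30.94−9.52) = 0.04669 hr
W_total = W₁ + W₂ = 0.13661 + 0.04669 = 0.18330 hr

Final: 0.18330 hr


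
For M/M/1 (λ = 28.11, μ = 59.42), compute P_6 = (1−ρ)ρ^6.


ρ = 28.11/59.42 = 0.4731
P_n = (1−ρ)·ρ^n = (1 − 0.4731)·0.4731^6 = 0.5269·0.011209 = 0.005906

Final: 0.005906


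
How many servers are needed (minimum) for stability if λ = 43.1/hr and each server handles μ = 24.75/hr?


Stability requires cμ > λ ⇔ c > λ/μ.
λ/μ = 43.1/24.75 = 1.7414
Minimum integer c = ⌊1.7414⌋ + 1 = 2
Check: 2·24.75 = 49.50 > 43.1, while 1·24.75 = 24.75 ≤ 43.1

Final: 2 servers


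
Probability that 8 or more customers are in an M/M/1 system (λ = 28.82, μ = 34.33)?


ρ = 28.82/34.33 = 0.8395
P(N ≥ n) = ρ^n = 0.8395^8 = 0.246696

Final: 0.246696


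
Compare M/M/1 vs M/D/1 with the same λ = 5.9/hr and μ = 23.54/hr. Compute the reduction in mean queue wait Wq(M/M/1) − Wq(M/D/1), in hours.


ρ = 5.9/23.54 = 0.2506
Wq(M/M/1) = ρ/(μ−λ) = 0.2506/17.64 = 0.01421 hr
Wq(M/D/1) = ρ/(2(μ−λ)) = 0.007104 hr
Savings = 0.01421 − 0.007104 = 0.007104 hr

Final: 0.007104 hr


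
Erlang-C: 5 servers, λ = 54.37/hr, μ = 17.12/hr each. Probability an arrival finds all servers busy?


a = λ/μ = 3.1758; ρ = a/5 = 0.6352
P₀ = 0.038205 (from M/M/c formula)
C(c,a) = [a^c/(c!(1−ρ))]·P₀ = [323.05604/(120·0.3648)]·0.038205
= 7.37902·0.038205 = 0.281914

Final: 0.281914


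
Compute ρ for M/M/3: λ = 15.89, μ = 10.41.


ρ = λ/(cμ) = 15.89/(3·10.41) = 15.89/31.23 = 0.5088

Final: 0.5088


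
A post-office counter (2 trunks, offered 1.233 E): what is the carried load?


B(2,1.233) = 0.253962 (Erlang-B)
Carried load = a(1 − B) = 1.233·(1 − 0.253962) = 1.233·0.746038 = 0.9199 E

Final: 0.9199 Erlangs


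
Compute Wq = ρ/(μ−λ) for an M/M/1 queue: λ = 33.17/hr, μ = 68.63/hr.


ρ = 33.17/68.63 = 0.4833
Wq = ρ/(μ−λ) = 0.4833/(68.63 − 33.17) = 0.4833/35.46 = 0.01363 hr

Final: 0.01363 hr


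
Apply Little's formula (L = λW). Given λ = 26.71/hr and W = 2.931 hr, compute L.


L = λW = 26.71·2.931 = 78.2870

Final: 78.2870


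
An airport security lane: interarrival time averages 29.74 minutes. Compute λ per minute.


λ = 1/(interarrival time) in consistent units.
1 minute = 1 min, so λ = 1/29.74 = 0.03362 per minute

Final: 0.03362 /min


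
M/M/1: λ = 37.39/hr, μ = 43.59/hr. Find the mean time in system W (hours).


W = 1/(μ−λ) = 1/(43.59 − 37.39) = 1/6.20 = 0.1613 hr

Final: 0.1613 hr


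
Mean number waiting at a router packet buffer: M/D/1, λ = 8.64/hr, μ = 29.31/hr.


ρ = 8.64/29.31 = 0.2948
M/D/1: Lq = ρ²/(2(1−ρ)) = 0.08690/(2·0.7052) = 0.06161

Final: 0.06161


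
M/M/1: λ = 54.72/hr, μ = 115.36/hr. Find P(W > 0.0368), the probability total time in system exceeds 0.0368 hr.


W ~ Exponential(μ−λ) for M/M/1.
μ − λ = 115.36 − 54.72 = 60.6400
P(W > t) = e^{−(μ−λ)t} = e^{−2.2316} = 0.107362

Final: 0.107362


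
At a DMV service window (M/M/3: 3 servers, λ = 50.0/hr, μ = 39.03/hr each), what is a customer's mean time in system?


a = 1.2811; ρ = 0.4270; P₀ = 0.269312
Lq = P₀·a^c·ρ/(c!(1−ρ)²) = 0.12274
Wq = Lq/λ = 0.12274/50.0 = 0.002455 hr
W = Wq + 1/μ = 0.002455 + 0.02562 = 0.02808 hr

Final: 0.02808 hr


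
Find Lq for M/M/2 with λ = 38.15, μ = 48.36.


a = λ/μ = 0.7889; ρ = a/2 = 0.3944
P₀ = 0.434270
Lq = P₀·a^c·ρ / (c!·(1−ρ)²) = 0.434270·0.62232·0.3944/(2·0.36671)
= 0.14535

Final: 0.14535


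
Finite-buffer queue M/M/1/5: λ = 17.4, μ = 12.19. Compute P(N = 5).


ρ = λ/μ = 17.4/12.19 = 1.4274
P_K = (1−ρ)ρ^K/(1−ρ^(K+1)) = (-0.4274·5.925537)/(1 − 8.458109)
= -2.532572/-7.458109 = 0.339573

Final: 0.339573


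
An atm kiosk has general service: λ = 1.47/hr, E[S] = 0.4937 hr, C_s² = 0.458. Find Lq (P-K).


ρ = λ·E[S] = 1.47·0.4937 = 0.7257
Lq = ρ²(1+C_s²)/(2(1−ρ)) = 0.5267·(1+0.458)/(2·0.2743)
= 0.5267·1.4580/0.5485 = 1.39999

Final: 1.39999


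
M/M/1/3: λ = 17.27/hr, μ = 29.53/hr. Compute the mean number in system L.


ρ = 17.27/29.53 = 0.5848
L = ρ[1 − (K+1)ρ^K + Kρ^(K+1)] / [(1−ρ)(1−ρ^(K+1))]
Numerator: 0.5848·(1 − 4·0.200026 + 3·0.116981) = 0.322146
Denominator: (0.4152)·(0.883019) = 0.366604
L = 0.322146/0.366604 = 0.8787

Final: 0.8787


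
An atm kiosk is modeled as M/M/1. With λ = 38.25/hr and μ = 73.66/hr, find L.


ρ = λ/μ = 38.25/73.66 = 0.5193
L = ρ/(1−ρ) = 0.5193/(1 − 0.5193) = 0.5193/0.4807 = 1.0802

Final: 1.0802


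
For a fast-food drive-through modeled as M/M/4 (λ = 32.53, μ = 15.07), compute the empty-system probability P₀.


a = λ/μ = 32.53/15.07 = 2.1586; ρ = a/c = 0.5396
Σ_{k=0}^{3} a^k/k! (terms k=0..3) = 1.00000 + 2.15859 + 2.32976 + 1.67634 = 7.16469
Tail: a^4/(4!(1−ρ)) = 21.71117/(24·0.4604) = 1.96509
P₀ = 1/(7.16469 + 1.96509) = 1/9.12978 = 0.109532

Final: 0.109532


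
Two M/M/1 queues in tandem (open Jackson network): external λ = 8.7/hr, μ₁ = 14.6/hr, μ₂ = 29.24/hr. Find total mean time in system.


Each node sees arrival rate λ = 8.7/hr (tandem ⇒ throughput preserved).
W₁ = 1/(μ₁−λ) = 1/(14.6−8.7) = 0.16949 hr
W₂ = 1/(μ₂−λ) = 1/(29.24−8.7) = 0.04869 hr
W_total = W₁ + W₂ = 0.16949 + 0.04869 = 0.21818 hr

Final: 0.21818 hr


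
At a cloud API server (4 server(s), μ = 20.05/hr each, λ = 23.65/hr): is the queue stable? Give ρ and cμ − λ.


Total capacity cμ = 4·20.05 = 80.20/hr
ρ = λ/(cμ) = 23.65/80.20 = 0.2949
Stable ⇔ ρ < 1: YES
Spare capacity = cμ − λ = 80.20 − 23.65 = 56.55/hr

Final: ρ = 0.2949; stable; margin = 56.55/hr


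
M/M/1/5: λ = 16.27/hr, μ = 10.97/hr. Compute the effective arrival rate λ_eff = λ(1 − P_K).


ρ = 1.4831; P_K = (1−ρ)ρ^5/(1−ρ^6) = 0.359532
λ_eff = λ(1 − P_K) = 16.27·(1 − 0.359532) = 16.27·0.640468 = 10.4204 /hr

Final: 10.4204 /hr


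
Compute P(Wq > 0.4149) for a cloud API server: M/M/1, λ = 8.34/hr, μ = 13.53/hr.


ρ = 8.34/13.53 = 0.6164
P(Wq > t) = ρ·e^{−(μ−λ)t} = 0.6164·e^{−2.1533}
= 0.6164·0.116097 = 0.071563

Final: 0.071563


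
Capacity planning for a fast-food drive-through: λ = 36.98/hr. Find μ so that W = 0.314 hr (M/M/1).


W = 1/(μ−λ) ⇒ μ − λ = 1/W = 1/0.314 = 3.1847
μ = λ + 1/W = 36.98 + 3.1847 = 40.1647 per hr

Final: 40.1647 /hr


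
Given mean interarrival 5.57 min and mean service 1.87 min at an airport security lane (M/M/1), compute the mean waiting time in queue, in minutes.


λ = 60/5.57 = 10.7720 /hr
μ = 60/1.87 = 32.0856 /hr
ρ = λ/μ = 10.7720/32.0856 = 0.3357
Wq = ρ/(μ−λ) = 0.3357/(32.0856−10.7720) = 0.01575 hr
In minutes: 0.01575·60 = 0.9451 min

Final: 0.9451 min


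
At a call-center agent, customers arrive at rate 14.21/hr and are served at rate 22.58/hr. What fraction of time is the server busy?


ρ = λ/μ = 14.21/22.58 = 0.6293

Final: 0.6293


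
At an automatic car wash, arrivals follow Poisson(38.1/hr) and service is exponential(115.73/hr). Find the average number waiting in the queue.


ρ = 38.1/115.73 = 0.3292
Lq = ρ²/(1−ρ) = 0.1084/0.6708 = 0.1616

Final: 0.1616


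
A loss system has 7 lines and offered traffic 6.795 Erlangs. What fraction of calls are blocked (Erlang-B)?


B(c,a) = (a^c/c!) / Σ_{k=0}^{c} a^k/k!
a^7/7! = 132.707568
Σ terms (k=0..7): 1.00000 + 6.79500 + 23.08601 + 52.28982 + 88.82733 + 120.71634 + 136.71125 + 132.70757 = 562.133323
B = 132.707568/562.133323 = 0.236078

Final: 0.236078


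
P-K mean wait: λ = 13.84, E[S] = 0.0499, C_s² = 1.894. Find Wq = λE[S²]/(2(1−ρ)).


ρ = λ·E[S] = 13.84·0.0499 = 0.6906
E[S²] = E[S]²(1+C_s²) = 0.0499²·(1+1.894) = 0.007206
Wq = λ·E[S²]/(2(1−ρ)) = 13.84·0.007206/(2·0.3094) = 0.16118 hr

Final: 0.16118 hr


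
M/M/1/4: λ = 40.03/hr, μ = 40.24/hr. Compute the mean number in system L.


ρ = 40.03/40.24 = 0.9948
L = ρ[1 − (K+1)ρ^K + Kρ^(K+1)] / [(1−ρ)(1−ρ^(K+1))]
Numerator: 0.9948·(1 − 5·0.979288 + 4·0.974177) = 0.0002681
Denominator: (0.005219)·(0.025823) = 0.0001348
L = 0.0002681/0.0001348 = 1.9895

Final: 1.9895


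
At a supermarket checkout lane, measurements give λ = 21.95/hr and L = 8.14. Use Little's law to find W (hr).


W = L/λ = 8.14/21.95 = 0.3708 hr

Final: 0.3708 hr


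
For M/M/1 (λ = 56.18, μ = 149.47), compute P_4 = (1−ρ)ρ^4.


ρ = 56.18/149.47 = 0.3759
P_n = (1−ρ)·ρ^n = (1 − 0.3759)·0.3759^4 = 0.6241·0.019958 = 0.012456

Final: 0.012456


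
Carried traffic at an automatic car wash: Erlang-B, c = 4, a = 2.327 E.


B(4,2.327) = 0.130578 (Erlang-B)
Carried load = a(1 − B) = 2.327·(1 − 0.130578) = 2.327·0.869422 = 2.0231 E

Final: 2.0231 Erlangs


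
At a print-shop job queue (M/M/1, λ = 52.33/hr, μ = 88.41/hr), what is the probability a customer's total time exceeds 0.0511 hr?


W ~ Exponential(μ−λ) for M/M/1.
μ − λ = 88.41 − 52.33 = 36.0800
P(W > t) = e^{−(μ−λ)t} = e^{−1.8437} = 0.158233

Final: 0.158233


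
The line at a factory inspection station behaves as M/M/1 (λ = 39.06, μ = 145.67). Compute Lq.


ρ = 39.06/145.67 = 0.2681
Lq = ρ²/(1−ρ) = 0.07190/0.7319 = 0.09824

Final: 0.09824


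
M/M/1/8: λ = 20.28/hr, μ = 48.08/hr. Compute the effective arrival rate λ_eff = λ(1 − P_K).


ρ = 0.4218; P_K = (1−ρ)ρ^8/(1−ρ^9) = 0.0005796
λ_eff = λ(1 − P_K) = 20.28·(1 − 0.0005796) = 20.28·0.999420 = 20.2682 /hr

Final: 20.2682 /hr


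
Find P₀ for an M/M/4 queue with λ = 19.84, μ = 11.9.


a = λ/μ = 19.84/11.9 = 1.6672; ρ = a/c = 0.4168
Σ_{k=0}^{3} a^k/k! (terms k=0..3) = 1.00000 + 1.66723 + 1.38982 + 0.77238 = 4.82943
Tail: a^4/(4!(1−ρ)) = 7.72643/(24·0.5832) = 0.55202
P₀ = 1/(4.82943 + 0.55202) = 1/5.38145 = 0.185823

Final: 0.185823


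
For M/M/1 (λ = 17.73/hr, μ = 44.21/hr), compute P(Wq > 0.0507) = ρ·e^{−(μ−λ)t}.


ρ = 17.73/44.21 = 0.4010
P(Wq > t) = ρ·e^{−(μ−λ)t} = 0.4010·e^{−1.3425}
= 0.4010·0.261182 = 0.104745

Final: 0.104745


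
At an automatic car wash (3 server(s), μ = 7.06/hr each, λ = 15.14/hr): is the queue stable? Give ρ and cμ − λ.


Total capacity cμ = 3·7.06 = 21.18/hr
ρ = λ/(cμ) = 15.14/21.18 = 0.7148
Stable ⇔ ρ < 1: YES
Spare capacity = cμ − λ = 21.18 − 15.14 = 6.04/hr

Final: ρ = 0.7148; stable; margin = 6.04/hr


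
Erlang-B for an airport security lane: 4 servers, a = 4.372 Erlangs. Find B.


B(c,a) = (a^c/c!) / Σ_{k=0}^{c} a^k/k!
a^4/4! = 15.223320
Σ terms (k=0..4): 1.00000 + 4.37200 + 9.55719 + 13.92801 + 15.22332 = 44.080526
B = 15.223320/44.080526 = 0.345352

Final: 0.345352


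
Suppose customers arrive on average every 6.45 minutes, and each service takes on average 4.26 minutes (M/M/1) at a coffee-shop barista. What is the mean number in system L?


λ = 60/6.45 = 9.3023 /hr
μ = 60/4.26 = 14.0845 /hr
ρ = λ/μ = 9.3023/14.0845 = 0.6605
L = ρ/(1−ρ) = 0.6605/0.3395 = 1.9452

Final: 1.9452


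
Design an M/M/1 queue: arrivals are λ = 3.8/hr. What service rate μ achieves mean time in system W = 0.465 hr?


W = 1/(μ−λ) ⇒ μ − λ = 1/W = 1/0.465 = 2.1505
μ = λ + 1/W = 3.8 + 2.1505 = 5.9505 per hr

Final: 5.9505 /hr


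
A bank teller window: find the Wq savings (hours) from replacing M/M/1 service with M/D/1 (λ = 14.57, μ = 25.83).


ρ = 14.57/25.83 = 0.5641
Wq(M/M/1) = ρ/(μ−λ) = 0.5641/11.26 = 0.05010 hr
Wq(M/D/1) = ρ/(2(μ−λ)) = 0.02505 hr
Savings = 0.05010 − 0.02505 = 0.02505 hr

Final: 0.02505 hr


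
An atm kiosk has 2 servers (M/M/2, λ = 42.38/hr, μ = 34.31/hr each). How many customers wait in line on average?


a = λ/μ = 1.2352; ρ = a/2 = 0.6176
P₀ = 0.236396
Lq = P₀·a^c·ρ / (c!·(1−ρ)²) = 0.236396·1.52574·0.6176/(2·0.14623)
= 0.76168

Final: 0.76168


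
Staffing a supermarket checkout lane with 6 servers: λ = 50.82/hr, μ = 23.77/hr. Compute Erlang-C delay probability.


a = λ/μ = 2.1380; ρ = a/6 = 0.3563
P₀ = 0.117630 (from M/M/c formula)
C(c,a) = [a^c/(c!(1−ρ))]·P₀ = [95.50649/(720·0.6437)]·0.117630
= 0.20608·0.117630 = 0.024241

Final: 0.024241


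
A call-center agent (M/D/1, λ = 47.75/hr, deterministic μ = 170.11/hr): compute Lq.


ρ = 47.75/170.11 = 0.2807
M/D/1: Lq = ρ²/(2(1−ρ)) = 0.07879/(2·0.7193) = 0.05477

Final: 0.05477


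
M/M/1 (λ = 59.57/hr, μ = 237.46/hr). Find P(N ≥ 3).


ρ = 59.57/237.46 = 0.2509
P(N ≥ n) = ρ^n = 0.2509^3 = 0.015787

Final: 0.015787


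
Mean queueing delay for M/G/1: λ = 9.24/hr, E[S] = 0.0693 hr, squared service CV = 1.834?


ρ = λ·E[S] = 9.24·0.0693 = 0.6403
E[S²] = E[S]²(1+C_s²) = 0.0693²·(1+1.834) = 0.013610
Wq = λ·E[S²]/(2(1−ρ)) = 9.24·0.013610/(2·0.3597) = 0.17483 hr

Final: 0.17483 hr


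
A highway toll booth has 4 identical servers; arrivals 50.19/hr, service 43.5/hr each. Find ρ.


ρ = λ/(cμ) = 50.19/(4·43.5) = 50.19/174.00 = 0.2884

Final: 0.2884


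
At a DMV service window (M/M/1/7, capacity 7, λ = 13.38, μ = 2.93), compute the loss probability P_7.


ρ = λ/μ = 13.38/2.93 = 4.5666
P_K = (1−ρ)ρ^K/(1−ρ^(K+1)) = (-3.5666·41411.355999)/(1 − 189107.147873)
= -147695.791874/-189106.147873 = 0.781021

Final: 0.781021


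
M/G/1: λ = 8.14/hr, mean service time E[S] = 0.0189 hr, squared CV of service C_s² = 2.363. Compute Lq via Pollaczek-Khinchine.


ρ = λ·E[S] = 8.14·0.0189 = 0.1538
Lq = ρ²(1+C_s²)/(2(1−ρ)) = 0.02367·(1+2.363)/(2·0.8462)
= 0.02367·3.3630/1.6923 = 0.04703

Final: 0.04703


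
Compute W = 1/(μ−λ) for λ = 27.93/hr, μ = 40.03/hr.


W = 1/(μ−λ) = 1/(40.03 − 27.93) = 1/12.10 = 0.08264 hr

Final: 0.08264 hr


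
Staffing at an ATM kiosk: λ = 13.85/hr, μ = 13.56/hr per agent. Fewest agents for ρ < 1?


Stability requires cμ > λ ⇔ c > λ/μ.
λ/μ = 13.85/13.56 = 1.0214
Minimum integer c = ⌊1.0214⌋ + 1 = 2
Check: 2·13.56 = 27.12 > 13.85, while 1·13.56 = 13.56 ≤ 13.85

Final: 2 servers


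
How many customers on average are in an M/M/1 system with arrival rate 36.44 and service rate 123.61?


ρ = λ/μ = 36.44/123.61 = 0.2948
L = ρ/(1−ρ) = 0.2948/(1 − 0.2948) = 0.2948/0.7052 = 0.4180

Final: 0.4180


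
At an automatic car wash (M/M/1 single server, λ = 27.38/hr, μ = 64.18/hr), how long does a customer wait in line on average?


ρ = 27.38/64.18 = 0.4266
Wq = ρ/(μ−λ) = 0.4266/(64.18 − 27.38) = 0.4266/36.80 = 0.01159 hr

Final: 0.01159 hr


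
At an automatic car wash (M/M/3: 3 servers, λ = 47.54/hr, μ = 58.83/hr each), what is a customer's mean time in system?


a = 0.8081; ρ = 0.2694; P₀ = 0.443465
Lq = P₀·a^c·ρ/(c!(1−ρ)²) = 0.01968
Wq = Lq/λ = 0.01968/47.54 = 0.0004140 hr
W = Wq + 1/μ = 0.0004140 + 0.01700 = 0.01741 hr

Final: 0.01741 hr


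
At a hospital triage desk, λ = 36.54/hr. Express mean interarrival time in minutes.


Mean interarrival time = 1/λ = 1/36.54 hour = 0.02737 hour
In minutes: 0.02737 × 60 = 1.6420 min

Final: 1.6420 min


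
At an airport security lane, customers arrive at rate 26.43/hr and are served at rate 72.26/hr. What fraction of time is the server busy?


ρ = λ/μ = 26.43/72.26 = 0.3658

Final: 0.3658


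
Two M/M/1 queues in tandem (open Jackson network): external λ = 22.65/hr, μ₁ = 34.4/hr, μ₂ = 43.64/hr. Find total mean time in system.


Each node sees arrival rate λ = 22.65/hr (tandem ⇒ throughput preserved).
W₁ = 1/(μ₁−λ) = 1/(34.4−22.65) = 0.08511 hr
W₂ = 1/(μ₂−λ) = 1/(43.64−22.65) = 0.04764 hr
W_total = W₁ + W₂ = 0.08511 + 0.04764 = 0.13275 hr

Final: 0.13275 hr


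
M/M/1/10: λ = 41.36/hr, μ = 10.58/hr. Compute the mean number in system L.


ρ = 41.36/10.58 = 3.9093
L = ρ[1 − (K+1)ρ^K + Kρ^(K+1)] / [(1−ρ)(1−ρ^(K+1))]
Numerator: 3.9093·(1 − 11·833582.567705 + 10·3258693.289251) = 91545260.944333
Denominator: (-2.9093)·(-3258692.289251) = 9480392.123169
L = 91545260.944333/9480392.123169 = 9.6563

Final: 9.6563


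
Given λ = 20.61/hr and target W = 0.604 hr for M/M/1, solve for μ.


W = 1/(μ−λ) ⇒ μ − λ = 1/W = 1/0.604 = 1.6556
μ = λ + 1/W = 20.61 + 1.6556 = 22.2656 per hr

Final: 22.2656 /hr


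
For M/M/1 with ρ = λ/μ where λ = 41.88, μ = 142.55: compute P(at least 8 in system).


ρ = 41.88/142.55 = 0.2938
P(N ≥ n) = ρ^n = 0.2938^8 = 0.00005550

Final: 0.00005550


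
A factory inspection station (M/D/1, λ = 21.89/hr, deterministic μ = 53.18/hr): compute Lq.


ρ = 21.89/53.18 = 0.4116
M/D/1: Lq = ρ²/(2(1−ρ)) = 0.1694/(2·0.5884) = 0.14398

Final: 0.14398


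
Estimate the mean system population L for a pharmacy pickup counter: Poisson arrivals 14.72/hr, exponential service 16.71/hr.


ρ = λ/μ = 14.72/16.71 = 0.8809
L = ρ/(1−ρ) = 0.8809/(1 − 0.8809) = 0.8809/0.1191 = 7.3970

Final: 7.3970


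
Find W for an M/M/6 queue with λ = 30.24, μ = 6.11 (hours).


a = 4.9493; ρ = 0.8249; P₀ = 0.004885
Lq = P₀·a^c·ρ/(c!(1−ρ)²) = 2.68204
Wq = Lq/λ = 2.68204/30.24 = 0.08869 hr
W = Wq + 1/μ = 0.08869 + 0.16367 = 0.25236 hr

Final: 0.25236 hr


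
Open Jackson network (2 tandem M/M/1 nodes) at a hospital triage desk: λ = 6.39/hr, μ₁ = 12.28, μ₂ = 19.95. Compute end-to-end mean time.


Each node sees arrival rate λ = 6.39/hr (tandem ⇒ throughput preserved).
W₁ = 1/(μ₁−λ) = 1/(12.28−6.39) = 0.16978 hr
W₂ = 1/(μ₂−λ) = 1/(19.95−6.39) = 0.07375 hr
W_total = W₁ + W₂ = 0.16978 + 0.07375 = 0.24353 hr

Final: 0.24353 hr


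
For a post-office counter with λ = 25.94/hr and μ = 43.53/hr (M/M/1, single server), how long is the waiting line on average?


ρ = 25.94/43.53 = 0.5959
Lq = ρ²/(1−ρ) = 0.3551/0.4041 = 0.8788

Final: 0.8788


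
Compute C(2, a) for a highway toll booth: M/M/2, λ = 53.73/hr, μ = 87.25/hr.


a = λ/μ = 0.6158; ρ = a/2 = 0.3079
P₀ = 0.529159 (from M/M/c formula)
C(c,a) = [a^c/(c!(1−ρ))]·P₀ = [0.37923/(2·0.6921)]·0.529159
= 0.27397·0.529159 = 0.144976

Final: 0.144976


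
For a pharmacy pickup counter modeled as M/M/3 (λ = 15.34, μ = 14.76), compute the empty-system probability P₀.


a = λ/μ = 15.34/14.76 = 1.0393; ρ = a/c = 0.3464
Σ_{k=0}^{2} a^k/k! (terms k=0..2) = 1.00000 + 1.03930 + 0.54007 = 2.57936
Tail: a^3/(3!(1−ρ)) = 1.12258/(6·0.6536) = 0.28627
P₀ = 1/(2.57936 + 0.28627) = 1/2.86563 = 0.348963

Final: 0.348963


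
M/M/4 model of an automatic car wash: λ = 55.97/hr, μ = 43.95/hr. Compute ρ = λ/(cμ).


ρ = λ/(cμ) = 55.97/(4·43.95) = 55.97/175.80 = 0.3184

Final: 0.3184


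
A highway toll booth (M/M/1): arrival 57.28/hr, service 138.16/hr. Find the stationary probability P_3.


ρ = 57.28/138.16 = 0.4146
P_n = (1−ρ)·ρ^n = (1 − 0.4146)·0.4146^3 = 0.5854·0.071263 = 0.041718

Final: 0.041718


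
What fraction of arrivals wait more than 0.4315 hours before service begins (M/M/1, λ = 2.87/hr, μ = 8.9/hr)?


ρ = 2.87/8.9 = 0.3225
P(Wq > t) = ρ·e^{−(μ−λ)t} = 0.3225·e^{−2.6019}
= 0.3225·0.074129 = 0.023905

Final: 0.023905


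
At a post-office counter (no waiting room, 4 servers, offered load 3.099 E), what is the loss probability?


B(c,a) = (a^c/c!) / Σ_{k=0}^{c} a^k/k!
a^4/4! = 3.843041
Σ terms (k=0..4): 1.00000 + 3.09900 + 4.80190 + 4.96036 + 3.84304 = 17.704305
B = 3.843041/17.704305 = 0.217068

Final: 0.217068


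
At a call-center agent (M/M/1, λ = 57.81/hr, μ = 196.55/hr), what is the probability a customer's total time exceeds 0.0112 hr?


W ~ Exponential(μ−λ) for M/M/1.
μ − λ = 196.55 − 57.81 = 138.7400
P(W > t) = e^{−(μ−λ)t} = e^{−1.5539} = 0.211424

Final: 0.211424


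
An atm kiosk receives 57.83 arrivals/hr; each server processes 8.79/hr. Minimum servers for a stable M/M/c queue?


Stability requires cμ > λ ⇔ c > λ/μ.
λ/μ = 57.83/8.79 = 6.5791
Minimum integer c = ⌊6.5791⌋ + 1 = 7
Check: 7·8.79 = 61.53 > 57.83, while 6·8.79 = 52.74 ≤ 57.83

Final: 7 servers


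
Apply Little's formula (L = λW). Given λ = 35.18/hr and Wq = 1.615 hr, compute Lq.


Lq = λWq = 35.18·1.615 = 56.8157

Final: 56.8157


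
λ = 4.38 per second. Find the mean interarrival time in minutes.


Mean interarrival time = 1/λ = 1/4.38 second = 0.22831 second
In minutes: 0.22831 × 0.0166667 = 0.003805 min

Final: 0.003805 min


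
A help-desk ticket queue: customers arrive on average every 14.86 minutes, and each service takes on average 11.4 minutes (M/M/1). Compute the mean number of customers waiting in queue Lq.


λ = 60/14.86 = 4.0377 /hr
μ = 60/11.4 = 5.2632 /hr
ρ = λ/μ = 4.0377/5.2632 = 0.7672
Lq = ρ²/(1−ρ) = 0.5885/0.2328 = 2.5276

Final: 2.5276


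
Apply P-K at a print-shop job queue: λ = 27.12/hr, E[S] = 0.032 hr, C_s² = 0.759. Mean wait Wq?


ρ = λ·E[S] = 27.12·0.032 = 0.8678
E[S²] = E[S]²(1+C_s²) = 0.032²·(1+0.759) = 0.001801
Wq = λ·E[S²]/(2(1−ρ)) = 27.12·0.001801/(2·0.1322) = 0.18481 hr

Final: 0.18481 hr


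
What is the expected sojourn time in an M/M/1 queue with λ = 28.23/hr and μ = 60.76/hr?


W = 1/(μ−λ) = 1/(60.76 − 28.23) = 1/32.53 = 0.03074 hr

Final: 0.03074 hr


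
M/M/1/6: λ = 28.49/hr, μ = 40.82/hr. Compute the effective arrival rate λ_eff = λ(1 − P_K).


ρ = 0.6979; P_K = (1−ρ)ρ^6/(1−ρ^7) = 0.037978
λ_eff = λ(1 − P_K) = 28.49·(1 − 0.037978) = 28.49·0.962022 = 27.4080 /hr

Final: 27.4080 /hr


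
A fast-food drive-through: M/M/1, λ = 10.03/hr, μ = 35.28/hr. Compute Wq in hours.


ρ = 10.03/35.28 = 0.2843
Wq = ρ/(μ−λ) = 0.2843/(35.28 − 10.03) = 0.2843/25.25 = 0.01126 hr

Final: 0.01126 hr


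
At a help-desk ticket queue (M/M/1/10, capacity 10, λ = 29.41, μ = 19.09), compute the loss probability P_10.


ρ = λ/μ = 29.41/19.09 = 1.5406
P_K = (1−ρ)ρ^K/(1−ρ^(K+1)) = (-0.5406·75.316644)/(1 − 116.032609)
= -40.715965/-115.032609 = 0.353952

Final: 0.353952


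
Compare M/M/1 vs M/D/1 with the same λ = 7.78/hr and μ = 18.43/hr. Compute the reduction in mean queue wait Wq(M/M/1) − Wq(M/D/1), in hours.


ρ = 7.78/18.43 = 0.4221
Wq(M/M/1) = ρ/(μ−λ) = 0.4221/10.65 = 0.03964 hr
Wq(M/D/1) = ρ/(2(μ−λ)) = 0.01982 hr
Savings = 0.03964 − 0.01982 = 0.01982 hr

Final: 0.01982 hr


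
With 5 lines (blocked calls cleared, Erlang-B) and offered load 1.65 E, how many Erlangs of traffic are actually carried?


B(5,1.65) = 0.019710 (Erlang-B)
Carried load = a(1 − B) = 1.65·(1 − 0.019710) = 1.65·0.980290 = 1.6175 E

Final: 1.6175 Erlangs


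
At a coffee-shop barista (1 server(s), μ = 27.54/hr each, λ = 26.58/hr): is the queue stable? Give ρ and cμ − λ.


Total capacity cμ = 1·27.54 = 27.54/hr
ρ = λ/(cμ) = 26.58/27.54 = 0.9651
Stable ⇔ ρ < 1: YES
Spare capacity = cμ − λ = 27.54 − 26.58 = 0.96/hr

Final: ρ = 0.9651; stable; margin = 0.96/hr


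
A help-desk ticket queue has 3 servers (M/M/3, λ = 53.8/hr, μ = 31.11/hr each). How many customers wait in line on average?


a = λ/μ = 1.7293; ρ = a/3 = 0.5764
P₀ = 0.159750
Lq = P₀·a^c·ρ / (c!·(1−ρ)²) = 0.159750·5.17186·0.5764/(6·0.17940)
= 0.44247

Final: 0.44247


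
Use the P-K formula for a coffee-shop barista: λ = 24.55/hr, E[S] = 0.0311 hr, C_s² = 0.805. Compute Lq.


ρ = λ·E[S] = 24.55·0.0311 = 0.7635
Lq = ρ²(1+C_s²)/(2(1−ρ)) = 0.5829·(1+0.805)/(2·0.2365)
= 0.5829·1.8050/0.4730 = 2.22459

Final: 2.22459


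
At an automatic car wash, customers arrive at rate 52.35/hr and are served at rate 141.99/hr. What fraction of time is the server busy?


ρ = λ/μ = 52.35/141.99 = 0.3687

Final: 0.3687


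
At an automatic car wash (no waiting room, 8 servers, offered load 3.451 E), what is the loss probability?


B(c,a) = (a^c/c!) / Σ_{k=0}^{c} a^k/k!
a^8/8! = 0.498929
Σ terms (k=0..8): 1.00000 + 3.45100 + 5.95470 + 6.84989 + 5.90974 + 4.07890 + 2.34605 + 1.15660 + 0.49893 = 31.245821
B = 0.498929/31.245821 = 0.015968

Final: 0.015968


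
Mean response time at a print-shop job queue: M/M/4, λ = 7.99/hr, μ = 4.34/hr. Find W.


a = 1.8410; ρ = 0.4603; P₀ = 0.154740
Lq = P₀·a^c·ρ/(c!(1−ρ)²) = 0.11701
Wq = Lq/λ = 0.11701/7.99 = 0.01465 hr
W = Wq + 1/μ = 0.01465 + 0.23041 = 0.24506 hr

Final: 0.24506 hr


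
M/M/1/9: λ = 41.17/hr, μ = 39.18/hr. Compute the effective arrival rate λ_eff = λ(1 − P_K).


ρ = 1.0508; P_K = (1−ρ)ρ^9/(1−ρ^10) = 0.123719
λ_eff = λ(1 − P_K) = 41.17·(1 − 0.123719) = 41.17·0.876281 = 36.0765 /hr

Final: 36.0765 /hr


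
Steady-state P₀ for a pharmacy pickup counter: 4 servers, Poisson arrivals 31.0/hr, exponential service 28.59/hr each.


a = λ/μ = 31.0/28.59 = 1.0843; ρ = a/c = 0.2711
Σ_{k=0}^{3} a^k/k! (terms k=0..3) = 1.00000 + 1.08430 + 0.58785 + 0.21247 = 2.88461
Tail: a^4/(4!(1−ρ)) = 1.38226/(24·0.7289) = 0.07901
P₀ = 1/(2.88461 + 0.07901) = 1/2.96362 = 0.337425

Final: 0.337425


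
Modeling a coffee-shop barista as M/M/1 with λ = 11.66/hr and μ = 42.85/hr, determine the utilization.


ρ = λ/μ = 11.66/42.85 = 0.2721

Final: 0.2721


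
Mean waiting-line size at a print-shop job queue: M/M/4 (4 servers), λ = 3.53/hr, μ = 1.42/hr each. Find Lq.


a = λ/μ = 2.4859; ρ = a/4 = 0.6215
P₀ = 0.074962
Lq = P₀·a^c·ρ / (c!·(1−ρ)²) = 0.074962·38.18963·0.6215/(24·0.14328)
= 0.51740

Final: 0.51740


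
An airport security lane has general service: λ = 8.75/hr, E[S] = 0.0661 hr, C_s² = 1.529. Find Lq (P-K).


ρ = λ·E[S] = 8.75·0.0661 = 0.5784
Lq = ρ²(1+C_s²)/(2(1−ρ)) = 0.3345·(1+1.529)/(2·0.4216)
= 0.3345·2.5290/0.8432 = 1.00326

Final: 1.00326


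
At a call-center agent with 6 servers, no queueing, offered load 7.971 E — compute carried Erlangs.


B(6,7.971) = 0.388169 (Erlang-B)
Carried load = a(1 − B) = 7.971·(1 − 0.388169) = 7.971·0.611831 = 4.8769 E

Final: 4.8769 Erlangs


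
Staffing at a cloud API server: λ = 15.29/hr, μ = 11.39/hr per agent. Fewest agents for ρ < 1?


Stability requires cμ > λ ⇔ c > λ/μ.
λ/μ = 15.29/11.39 = 1.3424
Minimum integer c = ⌊1.3424⌋ + 1 = 2
Check: 2·11.39 = 22.78 > 15.29, while 1·11.39 = 11.39 ≤ 15.29

Final: 2 servers


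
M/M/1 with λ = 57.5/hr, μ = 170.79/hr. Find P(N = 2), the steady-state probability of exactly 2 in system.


ρ = 57.5/170.79 = 0.3367
P_n = (1−ρ)·ρ^n = (1 − 0.3367)·0.3367^2 = 0.6633·0.113347 = 0.075187

Final: 0.075187


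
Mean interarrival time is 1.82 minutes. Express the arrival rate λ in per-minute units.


λ = 1/(interarrival time) in consistent units.
1 minute = 1 min, so λ = 1/1.82 = 0.5495 per minute

Final: 0.5495 /min


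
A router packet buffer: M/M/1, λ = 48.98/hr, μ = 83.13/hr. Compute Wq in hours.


ρ = 48.98/83.13 = 0.5892
Wq = ρ/(μ−λ) = 0.5892/(83.13 − 48.98) = 0.5892/34.15 = 0.01725 hr

Final: 0.01725 hr


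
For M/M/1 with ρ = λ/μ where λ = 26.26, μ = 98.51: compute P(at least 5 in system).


ρ = 26.26/98.51 = 0.2666
P(N ≥ n) = ρ^n = 0.2666^5 = 0.001346

Final: 0.001346


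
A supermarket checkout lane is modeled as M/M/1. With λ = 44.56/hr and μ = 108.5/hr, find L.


ρ = λ/μ = 44.56/108.5 = 0.4107
L = ρ/(1−ρ) = 0.4107/(1 − 0.4107) = 0.4107/0.5893 = 0.6969

Final: 0.6969


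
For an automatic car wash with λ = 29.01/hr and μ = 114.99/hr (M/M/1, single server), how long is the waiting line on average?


ρ = 29.01/114.99 = 0.2523
Lq = ρ²/(1−ρ) = 0.06365/0.7477 = 0.08512

Final: 0.08512


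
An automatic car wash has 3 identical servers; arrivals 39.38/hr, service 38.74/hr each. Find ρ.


ρ = λ/(cμ) = 39.38/(3·38.74) = 39.38/116.22 = 0.3388

Final: 0.3388


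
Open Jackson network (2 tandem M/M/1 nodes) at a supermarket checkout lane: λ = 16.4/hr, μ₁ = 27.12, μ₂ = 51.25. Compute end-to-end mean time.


Each node sees arrival rate λ = 16.4/hr (tandem ⇒ throughput preserved).
W₁ = 1/(μ₁−λ) = 1/(27.12−16.4) = 0.09328 hr
W₂ = 1/(μ₂−λ) = 1/(51.25−16.4) = 0.02869 hr
W_total = W₁ + W₂ = 0.09328 + 0.02869 = 0.12198 hr

Final: 0.12198 hr


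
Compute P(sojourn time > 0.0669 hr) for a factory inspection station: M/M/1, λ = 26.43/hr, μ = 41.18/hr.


W ~ Exponential(μ−λ) for M/M/1.
μ − λ = 41.18 − 26.43 = 14.7500
P(W > t) = e^{−(μ−λ)t} = e^{−0.9868} = 0.372777

Final: 0.372777


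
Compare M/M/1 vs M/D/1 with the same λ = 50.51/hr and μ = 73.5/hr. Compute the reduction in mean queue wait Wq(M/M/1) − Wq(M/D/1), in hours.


ρ = 50.51/73.5 = 0.6872
Wq(M/M/1) = ρ/(μ−λ) = 0.6872/22.99 = 0.02989 hr
Wq(M/D/1) = ρ/(2(μ−λ)) = 0.01495 hr
Savings = 0.02989 − 0.01495 = 0.01495 hr

Final: 0.01495 hr


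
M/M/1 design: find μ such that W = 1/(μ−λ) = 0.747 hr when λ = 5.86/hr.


W = 1/(μ−λ) ⇒ μ − λ = 1/W = 1/0.747 = 1.3387
μ = λ + 1/W = 5.86 + 1.3387 = 7.1987 per hr

Final: 7.1987 /hr


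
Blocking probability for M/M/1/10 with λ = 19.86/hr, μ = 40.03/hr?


ρ = λ/μ = 19.86/40.03 = 0.4961
P_K = (1−ρ)ρ^K/(1−ρ^(K+1)) = (0.5039·0.0009035)/(1 − 0.0004483)
= 0.0004553/0.999552 = 0.0004555

Final: 0.0004555


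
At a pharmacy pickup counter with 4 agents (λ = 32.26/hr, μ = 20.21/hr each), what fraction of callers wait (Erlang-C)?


a = λ/μ = 1.5962; ρ = a/4 = 0.3991
P₀ = 0.200071 (from M/M/c formula)
C(c,a) = [a^c/(c!(1−ρ))]·P₀ = [6.49220/(24·0.6009)]·0.200071
= 0.45014·0.200071 = 0.090060

Final: 0.090060


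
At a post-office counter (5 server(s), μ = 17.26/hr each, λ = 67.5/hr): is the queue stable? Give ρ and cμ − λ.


Total capacity cμ = 5·17.26 = 86.30/hr
ρ = λ/(cμ) = 67.5/86.30 = 0.7822
Stable ⇔ ρ < 1: YES
Spare capacity = cμ − λ = 86.30 − 67.5 = 18.80/hr

Final: ρ = 0.7822; stable; margin = 18.80/hr


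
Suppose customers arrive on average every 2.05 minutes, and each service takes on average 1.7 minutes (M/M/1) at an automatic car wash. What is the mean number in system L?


λ = 60/2.05 = 29.2683 /hr
μ = 60/1.7 = 35.2941 /hr
ρ = λ/μ = 29.2683/35.2941 = 0.8293
L = ρ/(1−ρ) = 0.8293/0.1707 = 4.8571

Final: 4.8571


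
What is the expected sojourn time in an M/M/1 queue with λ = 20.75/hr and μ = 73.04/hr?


W = 1/(μ−λ) = 1/(73.04 − 20.75) = 1/52.29 = 0.01912 hr

Final: 0.01912 hr


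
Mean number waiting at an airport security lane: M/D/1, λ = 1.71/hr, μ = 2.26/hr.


ρ = 1.71/2.26 = 0.7566
M/D/1: Lq = ρ²/(2(1−ρ)) = 0.5725/(2·0.2434) = 1.17623

Final: 1.17623


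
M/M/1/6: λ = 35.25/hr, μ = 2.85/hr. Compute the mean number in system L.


ρ = 35.25/2.85 = 12.3684
L = ρ[1 − (K+1)ρ^K + Kρ^(K+1)] / [(1−ρ)(1−ρ^(K+1))]
Numerator: 12.3684·(1 − 7·3580020.948393 + 6·44279206.466972) = 2976028783.859085
Denominator: (-11.3684)·(-44279205.466972) = 503384651.624518
L = 2976028783.859085/503384651.624518 = 5.9120

Final: 5.9120


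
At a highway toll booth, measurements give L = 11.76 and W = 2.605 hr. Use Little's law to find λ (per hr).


λ = L/W = 11.76/2.605 = 4.5144 /hr

Final: 4.5144 /hr


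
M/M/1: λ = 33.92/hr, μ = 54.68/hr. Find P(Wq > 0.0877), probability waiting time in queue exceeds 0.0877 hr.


ρ = 33.92/54.68 = 0.6203
P(Wq > t) = ρ·e^{−(μ−λ)t} = 0.6203·e^{−1.8207}
= 0.6203·0.161920 = 0.100445

Final: 0.100445


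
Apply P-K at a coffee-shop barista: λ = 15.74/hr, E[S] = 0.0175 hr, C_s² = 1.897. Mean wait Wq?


ρ = λ·E[S] = 15.74·0.0175 = 0.2755
E[S²] = E[S]²(1+C_s²) = 0.0175²·(1+1.897) = 0.0008872
Wq = λ·E[S²]/(2(1−ρ)) = 15.74·0.0008872/(2·0.7246) = 0.009637 hr

Final: 0.009637 hr


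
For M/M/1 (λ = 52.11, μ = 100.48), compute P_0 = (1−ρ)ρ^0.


ρ = 52.11/100.48 = 0.5186
P_n = (1−ρ)·ρ^n = (1 − 0.5186)·0.5186^0 = 0.4814·1.000000 = 0.481389

Final: 0.481389


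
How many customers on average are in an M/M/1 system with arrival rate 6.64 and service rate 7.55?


ρ = λ/μ = 6.64/7.55 = 0.8795
L = ρ/(1−ρ) = 0.8795/(1 − 0.8795) = 0.8795/0.1205 = 7.2967

Final: 7.2967


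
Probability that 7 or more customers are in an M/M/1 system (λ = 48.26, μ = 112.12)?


ρ = 48.26/112.12 = 0.4304
P(N ≥ n) = ρ^n = 0.4304^7 = 0.002737

Final: 0.002737


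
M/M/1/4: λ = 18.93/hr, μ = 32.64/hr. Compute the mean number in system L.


ρ = 18.93/32.64 = 0.5800
L = ρ[1 − (K+1)ρ^K + Kρ^(K+1)] / [(1−ρ)(1−ρ^(K+1))]
Numerator: 0.5800·(1 − 5·0.113136 + 4·0.065615) = 0.404106
Denominator: (0.4200)·(0.934385) = 0.392476
L = 0.404106/0.392476 = 1.0296

Final: 1.0296


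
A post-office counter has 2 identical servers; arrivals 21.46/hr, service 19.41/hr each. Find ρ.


ρ = λ/(cμ) = 21.46/(2·19.41) = 21.46/38.82 = 0.5528

Final: 0.5528


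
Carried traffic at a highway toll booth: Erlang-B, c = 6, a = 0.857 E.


B(6,0.857) = 0.0002335 (Erlang-B)
Carried load = a(1 − B) = 0.857·(1 − 0.0002335) = 0.857·0.999766 = 0.8568 E

Final: 0.8568 Erlangs


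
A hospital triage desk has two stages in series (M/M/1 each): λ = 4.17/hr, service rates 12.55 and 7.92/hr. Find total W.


Each node sees arrival rate λ = 4.17/hr (tandem ⇒ throughput preserved).
W₁ = 1/(μ₁−λ) = 1/(12.55−4.17) = 0.11933 hr
W₂ = 1/(μ₂−λ) = 1/(7.92−4.17) = 0.26667 hr
W_total = W₁ + W₂ = 0.11933 + 0.26667 = 0.38600 hr

Final: 0.38600 hr


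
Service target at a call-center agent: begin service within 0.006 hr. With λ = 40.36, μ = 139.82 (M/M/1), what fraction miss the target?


ρ = 40.36/139.82 = 0.2887
P(Wq > t) = ρ·e^{−(μ−λ)t} = 0.2887·e^{−0.5968}
= 0.2887·0.550593 = 0.158932

Final: 0.158932


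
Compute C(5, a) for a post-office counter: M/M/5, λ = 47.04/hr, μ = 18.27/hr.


a = λ/μ = 2.5747; ρ = a/5 = 0.5149
P₀ = 0.074025 (from M/M/c formula)
C(c,a) = [a^c/(c!(1−ρ))]·P₀ = [113.14720/(120·0.4851)]·0.074025
= 1.94388·0.074025 = 0.143896

Final: 0.143896


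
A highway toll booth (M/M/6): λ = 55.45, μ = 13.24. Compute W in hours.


a = 4.1881; ρ = 0.6980; P₀ = 0.013409
Lq = P₀·a^c·ρ/(c!(1−ρ)²) = 0.76920
Wq = Lq/λ = 0.76920/55.45 = 0.01387 hr
W = Wq + 1/μ = 0.01387 + 0.07553 = 0.08940 hr

Final: 0.08940 hr


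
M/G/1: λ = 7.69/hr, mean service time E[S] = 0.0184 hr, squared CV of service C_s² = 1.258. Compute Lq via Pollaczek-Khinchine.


ρ = λ·E[S] = 7.69·0.0184 = 0.1415
Lq = ρ²(1+C_s²)/(2(1−ρ)) = 0.02002·(1+1.258)/(2·0.8585)
= 0.02002·2.2580/1.7170 = 0.02633

Final: 0.02633


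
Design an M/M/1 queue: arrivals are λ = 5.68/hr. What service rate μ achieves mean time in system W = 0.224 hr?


W = 1/(μ−λ) ⇒ μ − λ = 1/W = 1/0.224 = 4.4643
μ = λ + 1/W = 5.68 + 4.4643 = 10.1443 per hr

Final: 10.1443 /hr


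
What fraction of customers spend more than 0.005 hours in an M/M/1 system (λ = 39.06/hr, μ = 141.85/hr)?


W ~ Exponential(μ−λ) for M/M/1.
μ − λ = 141.85 − 39.06 = 102.7900
P(W > t) = e^{−(μ−λ)t} = e^{−0.5140} = 0.598128

Final: 0.598128
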